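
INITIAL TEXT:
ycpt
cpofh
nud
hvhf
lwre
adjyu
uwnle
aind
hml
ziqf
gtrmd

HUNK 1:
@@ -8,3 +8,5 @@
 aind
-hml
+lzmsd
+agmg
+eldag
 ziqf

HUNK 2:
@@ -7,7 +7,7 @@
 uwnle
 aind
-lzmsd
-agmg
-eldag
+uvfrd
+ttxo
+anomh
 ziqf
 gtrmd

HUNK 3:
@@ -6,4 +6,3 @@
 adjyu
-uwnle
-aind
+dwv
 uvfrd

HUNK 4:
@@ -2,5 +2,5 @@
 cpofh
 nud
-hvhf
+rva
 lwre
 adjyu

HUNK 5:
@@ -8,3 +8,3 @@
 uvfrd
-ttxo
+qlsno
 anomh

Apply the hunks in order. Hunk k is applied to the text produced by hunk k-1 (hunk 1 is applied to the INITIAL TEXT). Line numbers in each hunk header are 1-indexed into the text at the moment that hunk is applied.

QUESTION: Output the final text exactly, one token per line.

Answer: ycpt
cpofh
nud
rva
lwre
adjyu
dwv
uvfrd
qlsno
anomh
ziqf
gtrmd

Derivation:
Hunk 1: at line 8 remove [hml] add [lzmsd,agmg,eldag] -> 13 lines: ycpt cpofh nud hvhf lwre adjyu uwnle aind lzmsd agmg eldag ziqf gtrmd
Hunk 2: at line 7 remove [lzmsd,agmg,eldag] add [uvfrd,ttxo,anomh] -> 13 lines: ycpt cpofh nud hvhf lwre adjyu uwnle aind uvfrd ttxo anomh ziqf gtrmd
Hunk 3: at line 6 remove [uwnle,aind] add [dwv] -> 12 lines: ycpt cpofh nud hvhf lwre adjyu dwv uvfrd ttxo anomh ziqf gtrmd
Hunk 4: at line 2 remove [hvhf] add [rva] -> 12 lines: ycpt cpofh nud rva lwre adjyu dwv uvfrd ttxo anomh ziqf gtrmd
Hunk 5: at line 8 remove [ttxo] add [qlsno] -> 12 lines: ycpt cpofh nud rva lwre adjyu dwv uvfrd qlsno anomh ziqf gtrmd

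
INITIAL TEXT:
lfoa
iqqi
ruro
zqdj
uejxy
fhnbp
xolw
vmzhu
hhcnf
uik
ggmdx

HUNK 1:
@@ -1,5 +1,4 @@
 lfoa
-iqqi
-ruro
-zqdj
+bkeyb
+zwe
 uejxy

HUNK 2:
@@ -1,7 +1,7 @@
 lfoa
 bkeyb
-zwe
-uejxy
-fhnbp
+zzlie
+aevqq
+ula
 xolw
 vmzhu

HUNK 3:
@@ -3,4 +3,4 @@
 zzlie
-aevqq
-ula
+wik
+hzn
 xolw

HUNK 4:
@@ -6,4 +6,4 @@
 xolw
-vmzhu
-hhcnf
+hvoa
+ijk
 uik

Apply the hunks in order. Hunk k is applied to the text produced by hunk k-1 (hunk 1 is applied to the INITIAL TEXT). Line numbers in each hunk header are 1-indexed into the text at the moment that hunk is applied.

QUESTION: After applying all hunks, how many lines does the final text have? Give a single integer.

Hunk 1: at line 1 remove [iqqi,ruro,zqdj] add [bkeyb,zwe] -> 10 lines: lfoa bkeyb zwe uejxy fhnbp xolw vmzhu hhcnf uik ggmdx
Hunk 2: at line 1 remove [zwe,uejxy,fhnbp] add [zzlie,aevqq,ula] -> 10 lines: lfoa bkeyb zzlie aevqq ula xolw vmzhu hhcnf uik ggmdx
Hunk 3: at line 3 remove [aevqq,ula] add [wik,hzn] -> 10 lines: lfoa bkeyb zzlie wik hzn xolw vmzhu hhcnf uik ggmdx
Hunk 4: at line 6 remove [vmzhu,hhcnf] add [hvoa,ijk] -> 10 lines: lfoa bkeyb zzlie wik hzn xolw hvoa ijk uik ggmdx
Final line count: 10

Answer: 10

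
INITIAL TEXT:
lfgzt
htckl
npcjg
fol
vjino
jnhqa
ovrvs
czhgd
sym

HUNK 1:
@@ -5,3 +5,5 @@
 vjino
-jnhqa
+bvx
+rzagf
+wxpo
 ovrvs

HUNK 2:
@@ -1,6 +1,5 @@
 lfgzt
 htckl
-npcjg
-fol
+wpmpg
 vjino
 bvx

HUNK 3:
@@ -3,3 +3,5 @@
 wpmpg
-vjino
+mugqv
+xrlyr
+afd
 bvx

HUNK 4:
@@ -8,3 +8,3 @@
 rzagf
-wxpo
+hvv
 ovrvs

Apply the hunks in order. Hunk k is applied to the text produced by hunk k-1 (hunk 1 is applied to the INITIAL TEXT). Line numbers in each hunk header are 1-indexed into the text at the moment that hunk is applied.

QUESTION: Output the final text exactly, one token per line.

Hunk 1: at line 5 remove [jnhqa] add [bvx,rzagf,wxpo] -> 11 lines: lfgzt htckl npcjg fol vjino bvx rzagf wxpo ovrvs czhgd sym
Hunk 2: at line 1 remove [npcjg,fol] add [wpmpg] -> 10 lines: lfgzt htckl wpmpg vjino bvx rzagf wxpo ovrvs czhgd sym
Hunk 3: at line 3 remove [vjino] add [mugqv,xrlyr,afd] -> 12 lines: lfgzt htckl wpmpg mugqv xrlyr afd bvx rzagf wxpo ovrvs czhgd sym
Hunk 4: at line 8 remove [wxpo] add [hvv] -> 12 lines: lfgzt htckl wpmpg mugqv xrlyr afd bvx rzagf hvv ovrvs czhgd sym

Answer: lfgzt
htckl
wpmpg
mugqv
xrlyr
afd
bvx
rzagf
hvv
ovrvs
czhgd
sym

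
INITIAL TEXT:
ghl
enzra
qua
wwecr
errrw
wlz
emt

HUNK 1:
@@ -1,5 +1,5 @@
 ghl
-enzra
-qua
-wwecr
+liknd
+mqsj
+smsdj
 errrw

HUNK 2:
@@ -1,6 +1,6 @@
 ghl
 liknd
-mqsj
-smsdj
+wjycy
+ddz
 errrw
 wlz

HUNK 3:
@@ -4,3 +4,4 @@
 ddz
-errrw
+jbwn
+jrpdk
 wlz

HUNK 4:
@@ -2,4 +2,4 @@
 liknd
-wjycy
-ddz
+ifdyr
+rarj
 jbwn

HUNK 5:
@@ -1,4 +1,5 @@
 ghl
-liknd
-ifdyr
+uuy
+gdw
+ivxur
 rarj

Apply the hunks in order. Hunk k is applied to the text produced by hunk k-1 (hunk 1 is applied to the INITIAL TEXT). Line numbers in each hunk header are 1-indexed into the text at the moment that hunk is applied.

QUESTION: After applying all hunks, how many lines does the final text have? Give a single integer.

Answer: 9

Derivation:
Hunk 1: at line 1 remove [enzra,qua,wwecr] add [liknd,mqsj,smsdj] -> 7 lines: ghl liknd mqsj smsdj errrw wlz emt
Hunk 2: at line 1 remove [mqsj,smsdj] add [wjycy,ddz] -> 7 lines: ghl liknd wjycy ddz errrw wlz emt
Hunk 3: at line 4 remove [errrw] add [jbwn,jrpdk] -> 8 lines: ghl liknd wjycy ddz jbwn jrpdk wlz emt
Hunk 4: at line 2 remove [wjycy,ddz] add [ifdyr,rarj] -> 8 lines: ghl liknd ifdyr rarj jbwn jrpdk wlz emt
Hunk 5: at line 1 remove [liknd,ifdyr] add [uuy,gdw,ivxur] -> 9 lines: ghl uuy gdw ivxur rarj jbwn jrpdk wlz emt
Final line count: 9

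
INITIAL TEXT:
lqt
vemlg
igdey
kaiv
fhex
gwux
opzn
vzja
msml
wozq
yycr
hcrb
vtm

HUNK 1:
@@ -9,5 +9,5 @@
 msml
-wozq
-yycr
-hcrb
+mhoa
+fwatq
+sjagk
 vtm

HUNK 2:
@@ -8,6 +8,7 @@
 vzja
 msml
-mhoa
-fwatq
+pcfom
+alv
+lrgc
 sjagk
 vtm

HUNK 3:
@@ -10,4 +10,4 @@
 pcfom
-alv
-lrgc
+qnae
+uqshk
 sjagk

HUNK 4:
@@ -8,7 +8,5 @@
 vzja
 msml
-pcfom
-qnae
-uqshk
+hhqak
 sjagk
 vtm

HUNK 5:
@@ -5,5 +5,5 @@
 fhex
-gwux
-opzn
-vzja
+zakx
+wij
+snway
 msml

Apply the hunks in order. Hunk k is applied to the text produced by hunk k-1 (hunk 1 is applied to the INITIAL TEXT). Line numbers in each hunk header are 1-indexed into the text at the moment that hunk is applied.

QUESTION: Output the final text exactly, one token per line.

Answer: lqt
vemlg
igdey
kaiv
fhex
zakx
wij
snway
msml
hhqak
sjagk
vtm

Derivation:
Hunk 1: at line 9 remove [wozq,yycr,hcrb] add [mhoa,fwatq,sjagk] -> 13 lines: lqt vemlg igdey kaiv fhex gwux opzn vzja msml mhoa fwatq sjagk vtm
Hunk 2: at line 8 remove [mhoa,fwatq] add [pcfom,alv,lrgc] -> 14 lines: lqt vemlg igdey kaiv fhex gwux opzn vzja msml pcfom alv lrgc sjagk vtm
Hunk 3: at line 10 remove [alv,lrgc] add [qnae,uqshk] -> 14 lines: lqt vemlg igdey kaiv fhex gwux opzn vzja msml pcfom qnae uqshk sjagk vtm
Hunk 4: at line 8 remove [pcfom,qnae,uqshk] add [hhqak] -> 12 lines: lqt vemlg igdey kaiv fhex gwux opzn vzja msml hhqak sjagk vtm
Hunk 5: at line 5 remove [gwux,opzn,vzja] add [zakx,wij,snway] -> 12 lines: lqt vemlg igdey kaiv fhex zakx wij snway msml hhqak sjagk vtm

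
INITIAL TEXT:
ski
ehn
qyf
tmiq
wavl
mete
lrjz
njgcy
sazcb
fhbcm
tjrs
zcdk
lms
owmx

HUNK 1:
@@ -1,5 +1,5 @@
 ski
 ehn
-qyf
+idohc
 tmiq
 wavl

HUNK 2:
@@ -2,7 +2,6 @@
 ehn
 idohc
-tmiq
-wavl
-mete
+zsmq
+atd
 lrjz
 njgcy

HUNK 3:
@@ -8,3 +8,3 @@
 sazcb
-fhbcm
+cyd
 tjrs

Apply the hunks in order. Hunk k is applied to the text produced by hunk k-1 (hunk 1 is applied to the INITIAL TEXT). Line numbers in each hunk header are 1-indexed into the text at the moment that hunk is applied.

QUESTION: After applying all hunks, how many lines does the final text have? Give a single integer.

Answer: 13

Derivation:
Hunk 1: at line 1 remove [qyf] add [idohc] -> 14 lines: ski ehn idohc tmiq wavl mete lrjz njgcy sazcb fhbcm tjrs zcdk lms owmx
Hunk 2: at line 2 remove [tmiq,wavl,mete] add [zsmq,atd] -> 13 lines: ski ehn idohc zsmq atd lrjz njgcy sazcb fhbcm tjrs zcdk lms owmx
Hunk 3: at line 8 remove [fhbcm] add [cyd] -> 13 lines: ski ehn idohc zsmq atd lrjz njgcy sazcb cyd tjrs zcdk lms owmx
Final line count: 13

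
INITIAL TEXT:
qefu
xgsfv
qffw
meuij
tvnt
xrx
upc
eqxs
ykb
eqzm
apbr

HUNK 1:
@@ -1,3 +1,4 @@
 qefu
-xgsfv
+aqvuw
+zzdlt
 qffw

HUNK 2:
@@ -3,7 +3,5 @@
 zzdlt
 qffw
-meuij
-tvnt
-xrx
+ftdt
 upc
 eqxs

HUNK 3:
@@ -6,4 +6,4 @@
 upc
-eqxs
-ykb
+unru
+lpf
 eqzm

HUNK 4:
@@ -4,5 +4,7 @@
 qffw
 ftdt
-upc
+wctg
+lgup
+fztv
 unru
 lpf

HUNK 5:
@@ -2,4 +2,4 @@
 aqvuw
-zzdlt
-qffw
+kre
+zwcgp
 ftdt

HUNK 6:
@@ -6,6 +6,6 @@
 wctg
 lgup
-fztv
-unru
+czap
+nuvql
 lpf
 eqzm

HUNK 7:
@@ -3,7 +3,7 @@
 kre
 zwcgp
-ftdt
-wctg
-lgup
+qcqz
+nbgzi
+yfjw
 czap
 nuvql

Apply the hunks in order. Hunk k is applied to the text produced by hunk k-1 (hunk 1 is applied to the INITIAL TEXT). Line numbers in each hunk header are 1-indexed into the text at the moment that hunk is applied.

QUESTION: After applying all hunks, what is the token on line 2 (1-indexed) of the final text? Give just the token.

Answer: aqvuw

Derivation:
Hunk 1: at line 1 remove [xgsfv] add [aqvuw,zzdlt] -> 12 lines: qefu aqvuw zzdlt qffw meuij tvnt xrx upc eqxs ykb eqzm apbr
Hunk 2: at line 3 remove [meuij,tvnt,xrx] add [ftdt] -> 10 lines: qefu aqvuw zzdlt qffw ftdt upc eqxs ykb eqzm apbr
Hunk 3: at line 6 remove [eqxs,ykb] add [unru,lpf] -> 10 lines: qefu aqvuw zzdlt qffw ftdt upc unru lpf eqzm apbr
Hunk 4: at line 4 remove [upc] add [wctg,lgup,fztv] -> 12 lines: qefu aqvuw zzdlt qffw ftdt wctg lgup fztv unru lpf eqzm apbr
Hunk 5: at line 2 remove [zzdlt,qffw] add [kre,zwcgp] -> 12 lines: qefu aqvuw kre zwcgp ftdt wctg lgup fztv unru lpf eqzm apbr
Hunk 6: at line 6 remove [fztv,unru] add [czap,nuvql] -> 12 lines: qefu aqvuw kre zwcgp ftdt wctg lgup czap nuvql lpf eqzm apbr
Hunk 7: at line 3 remove [ftdt,wctg,lgup] add [qcqz,nbgzi,yfjw] -> 12 lines: qefu aqvuw kre zwcgp qcqz nbgzi yfjw czap nuvql lpf eqzm apbr
Final line 2: aqvuw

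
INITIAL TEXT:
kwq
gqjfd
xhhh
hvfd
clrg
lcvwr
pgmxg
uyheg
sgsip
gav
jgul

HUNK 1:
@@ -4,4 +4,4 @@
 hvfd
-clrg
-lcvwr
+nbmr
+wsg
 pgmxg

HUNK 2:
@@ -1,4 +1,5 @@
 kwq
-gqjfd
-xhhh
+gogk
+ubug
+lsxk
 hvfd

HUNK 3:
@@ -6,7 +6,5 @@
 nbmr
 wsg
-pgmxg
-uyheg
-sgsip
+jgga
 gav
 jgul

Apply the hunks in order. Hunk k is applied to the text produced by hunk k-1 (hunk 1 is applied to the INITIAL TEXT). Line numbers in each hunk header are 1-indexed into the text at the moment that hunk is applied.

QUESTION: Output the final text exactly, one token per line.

Answer: kwq
gogk
ubug
lsxk
hvfd
nbmr
wsg
jgga
gav
jgul

Derivation:
Hunk 1: at line 4 remove [clrg,lcvwr] add [nbmr,wsg] -> 11 lines: kwq gqjfd xhhh hvfd nbmr wsg pgmxg uyheg sgsip gav jgul
Hunk 2: at line 1 remove [gqjfd,xhhh] add [gogk,ubug,lsxk] -> 12 lines: kwq gogk ubug lsxk hvfd nbmr wsg pgmxg uyheg sgsip gav jgul
Hunk 3: at line 6 remove [pgmxg,uyheg,sgsip] add [jgga] -> 10 lines: kwq gogk ubug lsxk hvfd nbmr wsg jgga gav jgul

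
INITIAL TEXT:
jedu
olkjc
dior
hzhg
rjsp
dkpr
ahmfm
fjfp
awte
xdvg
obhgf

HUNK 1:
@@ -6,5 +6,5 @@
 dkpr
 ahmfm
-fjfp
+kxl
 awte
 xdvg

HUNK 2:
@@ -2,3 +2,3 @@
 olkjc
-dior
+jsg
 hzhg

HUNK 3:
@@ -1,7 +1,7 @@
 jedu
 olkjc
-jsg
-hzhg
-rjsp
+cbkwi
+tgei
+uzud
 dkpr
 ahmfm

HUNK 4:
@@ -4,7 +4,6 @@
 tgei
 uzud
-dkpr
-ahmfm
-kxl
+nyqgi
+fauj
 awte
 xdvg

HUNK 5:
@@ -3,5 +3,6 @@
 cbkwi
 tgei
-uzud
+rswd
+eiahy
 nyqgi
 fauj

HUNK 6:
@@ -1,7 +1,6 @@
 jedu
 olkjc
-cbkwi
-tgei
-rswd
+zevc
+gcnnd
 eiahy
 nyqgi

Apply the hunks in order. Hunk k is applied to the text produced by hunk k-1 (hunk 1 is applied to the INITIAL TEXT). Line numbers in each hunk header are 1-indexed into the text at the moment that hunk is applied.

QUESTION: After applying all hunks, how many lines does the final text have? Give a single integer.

Answer: 10

Derivation:
Hunk 1: at line 6 remove [fjfp] add [kxl] -> 11 lines: jedu olkjc dior hzhg rjsp dkpr ahmfm kxl awte xdvg obhgf
Hunk 2: at line 2 remove [dior] add [jsg] -> 11 lines: jedu olkjc jsg hzhg rjsp dkpr ahmfm kxl awte xdvg obhgf
Hunk 3: at line 1 remove [jsg,hzhg,rjsp] add [cbkwi,tgei,uzud] -> 11 lines: jedu olkjc cbkwi tgei uzud dkpr ahmfm kxl awte xdvg obhgf
Hunk 4: at line 4 remove [dkpr,ahmfm,kxl] add [nyqgi,fauj] -> 10 lines: jedu olkjc cbkwi tgei uzud nyqgi fauj awte xdvg obhgf
Hunk 5: at line 3 remove [uzud] add [rswd,eiahy] -> 11 lines: jedu olkjc cbkwi tgei rswd eiahy nyqgi fauj awte xdvg obhgf
Hunk 6: at line 1 remove [cbkwi,tgei,rswd] add [zevc,gcnnd] -> 10 lines: jedu olkjc zevc gcnnd eiahy nyqgi fauj awte xdvg obhgf
Final line count: 10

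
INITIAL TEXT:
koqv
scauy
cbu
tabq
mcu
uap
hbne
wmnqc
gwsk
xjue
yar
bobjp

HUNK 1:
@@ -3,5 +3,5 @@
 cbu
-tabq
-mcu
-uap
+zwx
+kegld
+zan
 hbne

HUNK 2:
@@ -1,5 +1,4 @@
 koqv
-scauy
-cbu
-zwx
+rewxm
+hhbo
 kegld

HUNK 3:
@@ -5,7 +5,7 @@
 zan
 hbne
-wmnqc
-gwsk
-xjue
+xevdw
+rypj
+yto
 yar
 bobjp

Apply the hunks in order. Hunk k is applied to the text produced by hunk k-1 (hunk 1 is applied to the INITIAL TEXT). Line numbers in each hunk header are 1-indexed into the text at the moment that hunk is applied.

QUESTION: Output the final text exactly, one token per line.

Hunk 1: at line 3 remove [tabq,mcu,uap] add [zwx,kegld,zan] -> 12 lines: koqv scauy cbu zwx kegld zan hbne wmnqc gwsk xjue yar bobjp
Hunk 2: at line 1 remove [scauy,cbu,zwx] add [rewxm,hhbo] -> 11 lines: koqv rewxm hhbo kegld zan hbne wmnqc gwsk xjue yar bobjp
Hunk 3: at line 5 remove [wmnqc,gwsk,xjue] add [xevdw,rypj,yto] -> 11 lines: koqv rewxm hhbo kegld zan hbne xevdw rypj yto yar bobjp

Answer: koqv
rewxm
hhbo
kegld
zan
hbne
xevdw
rypj
yto
yar
bobjp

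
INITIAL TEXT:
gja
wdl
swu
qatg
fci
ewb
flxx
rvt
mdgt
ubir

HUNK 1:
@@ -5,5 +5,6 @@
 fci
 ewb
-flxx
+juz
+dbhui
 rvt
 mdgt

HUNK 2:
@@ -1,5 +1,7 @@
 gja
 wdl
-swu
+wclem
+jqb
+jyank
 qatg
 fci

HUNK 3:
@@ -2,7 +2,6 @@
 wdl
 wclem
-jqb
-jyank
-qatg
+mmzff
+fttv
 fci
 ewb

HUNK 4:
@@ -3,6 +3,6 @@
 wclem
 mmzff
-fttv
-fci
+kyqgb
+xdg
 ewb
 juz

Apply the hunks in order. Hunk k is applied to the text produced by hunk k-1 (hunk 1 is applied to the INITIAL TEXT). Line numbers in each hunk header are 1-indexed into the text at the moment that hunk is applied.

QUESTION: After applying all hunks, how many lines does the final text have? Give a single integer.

Hunk 1: at line 5 remove [flxx] add [juz,dbhui] -> 11 lines: gja wdl swu qatg fci ewb juz dbhui rvt mdgt ubir
Hunk 2: at line 1 remove [swu] add [wclem,jqb,jyank] -> 13 lines: gja wdl wclem jqb jyank qatg fci ewb juz dbhui rvt mdgt ubir
Hunk 3: at line 2 remove [jqb,jyank,qatg] add [mmzff,fttv] -> 12 lines: gja wdl wclem mmzff fttv fci ewb juz dbhui rvt mdgt ubir
Hunk 4: at line 3 remove [fttv,fci] add [kyqgb,xdg] -> 12 lines: gja wdl wclem mmzff kyqgb xdg ewb juz dbhui rvt mdgt ubir
Final line count: 12

Answer: 12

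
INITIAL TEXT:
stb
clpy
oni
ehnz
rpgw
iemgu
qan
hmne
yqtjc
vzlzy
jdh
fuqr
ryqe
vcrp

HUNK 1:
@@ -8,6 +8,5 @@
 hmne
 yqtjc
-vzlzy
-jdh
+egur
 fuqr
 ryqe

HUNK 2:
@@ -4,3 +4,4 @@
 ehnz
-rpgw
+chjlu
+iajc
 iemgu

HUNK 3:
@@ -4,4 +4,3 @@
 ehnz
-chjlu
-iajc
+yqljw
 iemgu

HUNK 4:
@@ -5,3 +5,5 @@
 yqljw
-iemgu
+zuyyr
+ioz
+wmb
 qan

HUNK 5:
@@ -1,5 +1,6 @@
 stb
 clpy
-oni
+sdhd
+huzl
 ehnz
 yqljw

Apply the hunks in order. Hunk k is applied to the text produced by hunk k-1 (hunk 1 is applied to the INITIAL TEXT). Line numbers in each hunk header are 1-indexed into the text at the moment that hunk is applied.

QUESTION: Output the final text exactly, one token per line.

Answer: stb
clpy
sdhd
huzl
ehnz
yqljw
zuyyr
ioz
wmb
qan
hmne
yqtjc
egur
fuqr
ryqe
vcrp

Derivation:
Hunk 1: at line 8 remove [vzlzy,jdh] add [egur] -> 13 lines: stb clpy oni ehnz rpgw iemgu qan hmne yqtjc egur fuqr ryqe vcrp
Hunk 2: at line 4 remove [rpgw] add [chjlu,iajc] -> 14 lines: stb clpy oni ehnz chjlu iajc iemgu qan hmne yqtjc egur fuqr ryqe vcrp
Hunk 3: at line 4 remove [chjlu,iajc] add [yqljw] -> 13 lines: stb clpy oni ehnz yqljw iemgu qan hmne yqtjc egur fuqr ryqe vcrp
Hunk 4: at line 5 remove [iemgu] add [zuyyr,ioz,wmb] -> 15 lines: stb clpy oni ehnz yqljw zuyyr ioz wmb qan hmne yqtjc egur fuqr ryqe vcrp
Hunk 5: at line 1 remove [oni] add [sdhd,huzl] -> 16 lines: stb clpy sdhd huzl ehnz yqljw zuyyr ioz wmb qan hmne yqtjc egur fuqr ryqe vcrp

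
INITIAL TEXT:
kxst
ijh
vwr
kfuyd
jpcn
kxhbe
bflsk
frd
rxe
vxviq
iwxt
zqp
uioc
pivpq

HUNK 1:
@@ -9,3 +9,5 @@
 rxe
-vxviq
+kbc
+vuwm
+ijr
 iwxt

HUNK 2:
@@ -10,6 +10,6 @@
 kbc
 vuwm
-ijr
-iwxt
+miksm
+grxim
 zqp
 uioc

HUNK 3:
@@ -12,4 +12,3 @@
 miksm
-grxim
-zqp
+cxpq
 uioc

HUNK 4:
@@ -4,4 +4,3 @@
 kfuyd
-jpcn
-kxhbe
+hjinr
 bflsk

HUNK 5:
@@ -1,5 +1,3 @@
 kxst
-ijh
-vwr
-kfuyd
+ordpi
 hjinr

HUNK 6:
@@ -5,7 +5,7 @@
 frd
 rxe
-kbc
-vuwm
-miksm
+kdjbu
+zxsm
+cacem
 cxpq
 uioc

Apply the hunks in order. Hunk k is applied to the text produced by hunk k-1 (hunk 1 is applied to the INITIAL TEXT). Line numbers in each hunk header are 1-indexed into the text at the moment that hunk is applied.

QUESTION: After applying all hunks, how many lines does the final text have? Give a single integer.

Hunk 1: at line 9 remove [vxviq] add [kbc,vuwm,ijr] -> 16 lines: kxst ijh vwr kfuyd jpcn kxhbe bflsk frd rxe kbc vuwm ijr iwxt zqp uioc pivpq
Hunk 2: at line 10 remove [ijr,iwxt] add [miksm,grxim] -> 16 lines: kxst ijh vwr kfuyd jpcn kxhbe bflsk frd rxe kbc vuwm miksm grxim zqp uioc pivpq
Hunk 3: at line 12 remove [grxim,zqp] add [cxpq] -> 15 lines: kxst ijh vwr kfuyd jpcn kxhbe bflsk frd rxe kbc vuwm miksm cxpq uioc pivpq
Hunk 4: at line 4 remove [jpcn,kxhbe] add [hjinr] -> 14 lines: kxst ijh vwr kfuyd hjinr bflsk frd rxe kbc vuwm miksm cxpq uioc pivpq
Hunk 5: at line 1 remove [ijh,vwr,kfuyd] add [ordpi] -> 12 lines: kxst ordpi hjinr bflsk frd rxe kbc vuwm miksm cxpq uioc pivpq
Hunk 6: at line 5 remove [kbc,vuwm,miksm] add [kdjbu,zxsm,cacem] -> 12 lines: kxst ordpi hjinr bflsk frd rxe kdjbu zxsm cacem cxpq uioc pivpq
Final line count: 12

Answer: 12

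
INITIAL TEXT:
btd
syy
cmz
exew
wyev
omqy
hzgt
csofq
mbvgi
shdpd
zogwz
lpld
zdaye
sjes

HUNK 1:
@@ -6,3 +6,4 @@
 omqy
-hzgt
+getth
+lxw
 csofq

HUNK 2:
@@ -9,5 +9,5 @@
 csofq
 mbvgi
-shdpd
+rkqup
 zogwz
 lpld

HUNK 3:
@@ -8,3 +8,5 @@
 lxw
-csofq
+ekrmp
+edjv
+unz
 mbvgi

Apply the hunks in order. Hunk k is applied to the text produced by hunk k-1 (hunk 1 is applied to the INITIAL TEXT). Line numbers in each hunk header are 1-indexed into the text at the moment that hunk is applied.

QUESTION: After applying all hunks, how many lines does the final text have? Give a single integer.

Answer: 17

Derivation:
Hunk 1: at line 6 remove [hzgt] add [getth,lxw] -> 15 lines: btd syy cmz exew wyev omqy getth lxw csofq mbvgi shdpd zogwz lpld zdaye sjes
Hunk 2: at line 9 remove [shdpd] add [rkqup] -> 15 lines: btd syy cmz exew wyev omqy getth lxw csofq mbvgi rkqup zogwz lpld zdaye sjes
Hunk 3: at line 8 remove [csofq] add [ekrmp,edjv,unz] -> 17 lines: btd syy cmz exew wyev omqy getth lxw ekrmp edjv unz mbvgi rkqup zogwz lpld zdaye sjes
Final line count: 17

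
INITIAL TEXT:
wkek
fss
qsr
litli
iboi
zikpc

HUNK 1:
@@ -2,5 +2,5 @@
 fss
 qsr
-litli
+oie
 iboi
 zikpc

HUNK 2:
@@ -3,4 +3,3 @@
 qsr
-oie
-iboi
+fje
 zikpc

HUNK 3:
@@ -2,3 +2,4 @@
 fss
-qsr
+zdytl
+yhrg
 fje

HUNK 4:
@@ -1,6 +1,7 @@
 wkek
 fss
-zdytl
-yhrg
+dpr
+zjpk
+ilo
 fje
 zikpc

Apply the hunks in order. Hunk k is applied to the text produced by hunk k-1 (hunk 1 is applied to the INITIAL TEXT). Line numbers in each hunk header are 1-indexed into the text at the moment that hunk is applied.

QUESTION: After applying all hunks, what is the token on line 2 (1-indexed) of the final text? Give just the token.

Hunk 1: at line 2 remove [litli] add [oie] -> 6 lines: wkek fss qsr oie iboi zikpc
Hunk 2: at line 3 remove [oie,iboi] add [fje] -> 5 lines: wkek fss qsr fje zikpc
Hunk 3: at line 2 remove [qsr] add [zdytl,yhrg] -> 6 lines: wkek fss zdytl yhrg fje zikpc
Hunk 4: at line 1 remove [zdytl,yhrg] add [dpr,zjpk,ilo] -> 7 lines: wkek fss dpr zjpk ilo fje zikpc
Final line 2: fss

Answer: fss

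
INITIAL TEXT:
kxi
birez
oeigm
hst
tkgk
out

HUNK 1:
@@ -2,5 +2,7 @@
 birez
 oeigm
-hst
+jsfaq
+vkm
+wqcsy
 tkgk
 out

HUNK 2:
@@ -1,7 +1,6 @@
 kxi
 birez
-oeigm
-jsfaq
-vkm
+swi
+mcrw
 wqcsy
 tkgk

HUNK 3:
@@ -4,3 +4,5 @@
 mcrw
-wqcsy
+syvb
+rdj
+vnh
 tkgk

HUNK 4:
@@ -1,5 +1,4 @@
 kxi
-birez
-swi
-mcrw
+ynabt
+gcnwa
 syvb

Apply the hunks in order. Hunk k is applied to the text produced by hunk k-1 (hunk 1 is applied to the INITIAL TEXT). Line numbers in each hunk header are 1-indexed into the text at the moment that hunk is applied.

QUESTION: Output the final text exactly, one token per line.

Hunk 1: at line 2 remove [hst] add [jsfaq,vkm,wqcsy] -> 8 lines: kxi birez oeigm jsfaq vkm wqcsy tkgk out
Hunk 2: at line 1 remove [oeigm,jsfaq,vkm] add [swi,mcrw] -> 7 lines: kxi birez swi mcrw wqcsy tkgk out
Hunk 3: at line 4 remove [wqcsy] add [syvb,rdj,vnh] -> 9 lines: kxi birez swi mcrw syvb rdj vnh tkgk out
Hunk 4: at line 1 remove [birez,swi,mcrw] add [ynabt,gcnwa] -> 8 lines: kxi ynabt gcnwa syvb rdj vnh tkgk out

Answer: kxi
ynabt
gcnwa
syvb
rdj
vnh
tkgk
out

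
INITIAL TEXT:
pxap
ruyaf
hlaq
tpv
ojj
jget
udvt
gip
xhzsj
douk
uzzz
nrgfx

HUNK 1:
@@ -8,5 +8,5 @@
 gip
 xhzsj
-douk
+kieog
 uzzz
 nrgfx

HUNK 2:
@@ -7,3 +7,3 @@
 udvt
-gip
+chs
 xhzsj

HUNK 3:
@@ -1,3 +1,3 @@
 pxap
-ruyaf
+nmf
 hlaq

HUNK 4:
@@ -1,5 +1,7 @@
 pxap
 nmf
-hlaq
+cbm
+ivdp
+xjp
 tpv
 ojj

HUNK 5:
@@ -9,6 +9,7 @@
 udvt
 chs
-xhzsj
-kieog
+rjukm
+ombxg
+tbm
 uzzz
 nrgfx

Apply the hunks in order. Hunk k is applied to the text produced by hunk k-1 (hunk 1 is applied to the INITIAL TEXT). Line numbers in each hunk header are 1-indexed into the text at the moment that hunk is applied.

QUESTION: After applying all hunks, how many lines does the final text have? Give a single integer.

Hunk 1: at line 8 remove [douk] add [kieog] -> 12 lines: pxap ruyaf hlaq tpv ojj jget udvt gip xhzsj kieog uzzz nrgfx
Hunk 2: at line 7 remove [gip] add [chs] -> 12 lines: pxap ruyaf hlaq tpv ojj jget udvt chs xhzsj kieog uzzz nrgfx
Hunk 3: at line 1 remove [ruyaf] add [nmf] -> 12 lines: pxap nmf hlaq tpv ojj jget udvt chs xhzsj kieog uzzz nrgfx
Hunk 4: at line 1 remove [hlaq] add [cbm,ivdp,xjp] -> 14 lines: pxap nmf cbm ivdp xjp tpv ojj jget udvt chs xhzsj kieog uzzz nrgfx
Hunk 5: at line 9 remove [xhzsj,kieog] add [rjukm,ombxg,tbm] -> 15 lines: pxap nmf cbm ivdp xjp tpv ojj jget udvt chs rjukm ombxg tbm uzzz nrgfx
Final line count: 15

Answer: 15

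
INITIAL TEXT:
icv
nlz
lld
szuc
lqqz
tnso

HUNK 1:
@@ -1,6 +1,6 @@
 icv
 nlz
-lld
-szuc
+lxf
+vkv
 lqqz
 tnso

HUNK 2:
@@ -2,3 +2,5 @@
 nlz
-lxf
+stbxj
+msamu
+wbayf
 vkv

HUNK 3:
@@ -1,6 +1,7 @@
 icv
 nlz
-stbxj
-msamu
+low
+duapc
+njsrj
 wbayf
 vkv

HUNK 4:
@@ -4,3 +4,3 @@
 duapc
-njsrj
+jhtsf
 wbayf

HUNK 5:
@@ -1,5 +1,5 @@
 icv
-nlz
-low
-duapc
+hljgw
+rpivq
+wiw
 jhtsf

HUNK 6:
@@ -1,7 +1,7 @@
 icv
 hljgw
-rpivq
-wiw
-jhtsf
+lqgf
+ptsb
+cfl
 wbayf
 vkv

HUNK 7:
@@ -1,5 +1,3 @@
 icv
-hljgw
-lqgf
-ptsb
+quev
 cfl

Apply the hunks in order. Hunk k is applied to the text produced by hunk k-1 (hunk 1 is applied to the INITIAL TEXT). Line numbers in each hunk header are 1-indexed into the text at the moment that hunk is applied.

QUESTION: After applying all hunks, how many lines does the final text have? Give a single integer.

Answer: 7

Derivation:
Hunk 1: at line 1 remove [lld,szuc] add [lxf,vkv] -> 6 lines: icv nlz lxf vkv lqqz tnso
Hunk 2: at line 2 remove [lxf] add [stbxj,msamu,wbayf] -> 8 lines: icv nlz stbxj msamu wbayf vkv lqqz tnso
Hunk 3: at line 1 remove [stbxj,msamu] add [low,duapc,njsrj] -> 9 lines: icv nlz low duapc njsrj wbayf vkv lqqz tnso
Hunk 4: at line 4 remove [njsrj] add [jhtsf] -> 9 lines: icv nlz low duapc jhtsf wbayf vkv lqqz tnso
Hunk 5: at line 1 remove [nlz,low,duapc] add [hljgw,rpivq,wiw] -> 9 lines: icv hljgw rpivq wiw jhtsf wbayf vkv lqqz tnso
Hunk 6: at line 1 remove [rpivq,wiw,jhtsf] add [lqgf,ptsb,cfl] -> 9 lines: icv hljgw lqgf ptsb cfl wbayf vkv lqqz tnso
Hunk 7: at line 1 remove [hljgw,lqgf,ptsb] add [quev] -> 7 lines: icv quev cfl wbayf vkv lqqz tnso
Final line count: 7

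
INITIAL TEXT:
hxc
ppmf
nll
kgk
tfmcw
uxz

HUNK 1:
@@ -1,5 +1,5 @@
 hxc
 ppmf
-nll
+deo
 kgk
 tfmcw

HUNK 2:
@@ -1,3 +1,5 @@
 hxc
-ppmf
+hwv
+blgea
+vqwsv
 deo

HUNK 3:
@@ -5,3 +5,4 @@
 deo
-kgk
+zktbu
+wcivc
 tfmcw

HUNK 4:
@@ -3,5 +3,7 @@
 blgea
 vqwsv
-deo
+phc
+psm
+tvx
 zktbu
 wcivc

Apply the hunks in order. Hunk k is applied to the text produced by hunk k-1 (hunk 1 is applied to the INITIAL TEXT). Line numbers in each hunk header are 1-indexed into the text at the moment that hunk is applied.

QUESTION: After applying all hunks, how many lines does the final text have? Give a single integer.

Answer: 11

Derivation:
Hunk 1: at line 1 remove [nll] add [deo] -> 6 lines: hxc ppmf deo kgk tfmcw uxz
Hunk 2: at line 1 remove [ppmf] add [hwv,blgea,vqwsv] -> 8 lines: hxc hwv blgea vqwsv deo kgk tfmcw uxz
Hunk 3: at line 5 remove [kgk] add [zktbu,wcivc] -> 9 lines: hxc hwv blgea vqwsv deo zktbu wcivc tfmcw uxz
Hunk 4: at line 3 remove [deo] add [phc,psm,tvx] -> 11 lines: hxc hwv blgea vqwsv phc psm tvx zktbu wcivc tfmcw uxz
Final line count: 11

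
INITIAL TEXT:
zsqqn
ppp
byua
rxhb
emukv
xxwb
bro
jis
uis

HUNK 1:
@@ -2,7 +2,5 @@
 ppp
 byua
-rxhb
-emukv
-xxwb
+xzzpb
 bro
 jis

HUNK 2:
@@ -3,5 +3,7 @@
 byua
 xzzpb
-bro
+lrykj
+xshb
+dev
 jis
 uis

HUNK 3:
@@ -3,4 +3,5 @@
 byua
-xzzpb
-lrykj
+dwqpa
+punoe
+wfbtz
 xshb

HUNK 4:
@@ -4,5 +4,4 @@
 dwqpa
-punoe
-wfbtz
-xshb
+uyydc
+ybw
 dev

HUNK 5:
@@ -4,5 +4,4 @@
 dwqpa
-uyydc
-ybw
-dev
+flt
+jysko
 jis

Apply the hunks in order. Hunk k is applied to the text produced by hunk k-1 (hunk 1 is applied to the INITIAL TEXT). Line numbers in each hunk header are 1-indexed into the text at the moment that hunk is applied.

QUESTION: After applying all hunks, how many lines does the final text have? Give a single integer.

Answer: 8

Derivation:
Hunk 1: at line 2 remove [rxhb,emukv,xxwb] add [xzzpb] -> 7 lines: zsqqn ppp byua xzzpb bro jis uis
Hunk 2: at line 3 remove [bro] add [lrykj,xshb,dev] -> 9 lines: zsqqn ppp byua xzzpb lrykj xshb dev jis uis
Hunk 3: at line 3 remove [xzzpb,lrykj] add [dwqpa,punoe,wfbtz] -> 10 lines: zsqqn ppp byua dwqpa punoe wfbtz xshb dev jis uis
Hunk 4: at line 4 remove [punoe,wfbtz,xshb] add [uyydc,ybw] -> 9 lines: zsqqn ppp byua dwqpa uyydc ybw dev jis uis
Hunk 5: at line 4 remove [uyydc,ybw,dev] add [flt,jysko] -> 8 lines: zsqqn ppp byua dwqpa flt jysko jis uis
Final line count: 8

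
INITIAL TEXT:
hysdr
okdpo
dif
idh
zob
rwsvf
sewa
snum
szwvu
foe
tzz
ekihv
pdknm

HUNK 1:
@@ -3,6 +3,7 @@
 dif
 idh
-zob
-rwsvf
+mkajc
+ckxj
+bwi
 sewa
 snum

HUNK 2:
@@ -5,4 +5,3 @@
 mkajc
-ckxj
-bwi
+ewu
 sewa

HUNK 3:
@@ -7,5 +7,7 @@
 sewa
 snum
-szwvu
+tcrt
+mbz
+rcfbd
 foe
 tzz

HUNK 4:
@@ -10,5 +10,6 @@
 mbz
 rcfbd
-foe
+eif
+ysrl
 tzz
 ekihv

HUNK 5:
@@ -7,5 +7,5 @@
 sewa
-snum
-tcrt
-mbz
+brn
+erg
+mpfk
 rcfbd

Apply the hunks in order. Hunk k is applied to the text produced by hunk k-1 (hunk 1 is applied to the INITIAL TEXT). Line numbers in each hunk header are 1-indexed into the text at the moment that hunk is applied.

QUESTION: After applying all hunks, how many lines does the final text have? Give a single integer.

Hunk 1: at line 3 remove [zob,rwsvf] add [mkajc,ckxj,bwi] -> 14 lines: hysdr okdpo dif idh mkajc ckxj bwi sewa snum szwvu foe tzz ekihv pdknm
Hunk 2: at line 5 remove [ckxj,bwi] add [ewu] -> 13 lines: hysdr okdpo dif idh mkajc ewu sewa snum szwvu foe tzz ekihv pdknm
Hunk 3: at line 7 remove [szwvu] add [tcrt,mbz,rcfbd] -> 15 lines: hysdr okdpo dif idh mkajc ewu sewa snum tcrt mbz rcfbd foe tzz ekihv pdknm
Hunk 4: at line 10 remove [foe] add [eif,ysrl] -> 16 lines: hysdr okdpo dif idh mkajc ewu sewa snum tcrt mbz rcfbd eif ysrl tzz ekihv pdknm
Hunk 5: at line 7 remove [snum,tcrt,mbz] add [brn,erg,mpfk] -> 16 lines: hysdr okdpo dif idh mkajc ewu sewa brn erg mpfk rcfbd eif ysrl tzz ekihv pdknm
Final line count: 16

Answer: 16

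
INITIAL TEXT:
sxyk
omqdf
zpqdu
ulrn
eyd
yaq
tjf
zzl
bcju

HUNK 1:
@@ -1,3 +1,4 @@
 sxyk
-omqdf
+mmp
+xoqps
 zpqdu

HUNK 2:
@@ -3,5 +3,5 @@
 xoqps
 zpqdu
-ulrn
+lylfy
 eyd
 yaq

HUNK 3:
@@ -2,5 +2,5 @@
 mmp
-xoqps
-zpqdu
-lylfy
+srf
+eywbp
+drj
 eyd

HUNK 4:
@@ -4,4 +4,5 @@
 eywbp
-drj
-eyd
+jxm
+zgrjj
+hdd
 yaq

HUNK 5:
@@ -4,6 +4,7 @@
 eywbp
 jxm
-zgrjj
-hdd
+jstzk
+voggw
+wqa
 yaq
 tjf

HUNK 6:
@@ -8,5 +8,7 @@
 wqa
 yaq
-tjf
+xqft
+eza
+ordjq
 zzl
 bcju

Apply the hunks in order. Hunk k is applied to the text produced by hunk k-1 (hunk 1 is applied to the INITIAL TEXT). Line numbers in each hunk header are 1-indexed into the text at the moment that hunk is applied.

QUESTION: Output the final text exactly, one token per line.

Hunk 1: at line 1 remove [omqdf] add [mmp,xoqps] -> 10 lines: sxyk mmp xoqps zpqdu ulrn eyd yaq tjf zzl bcju
Hunk 2: at line 3 remove [ulrn] add [lylfy] -> 10 lines: sxyk mmp xoqps zpqdu lylfy eyd yaq tjf zzl bcju
Hunk 3: at line 2 remove [xoqps,zpqdu,lylfy] add [srf,eywbp,drj] -> 10 lines: sxyk mmp srf eywbp drj eyd yaq tjf zzl bcju
Hunk 4: at line 4 remove [drj,eyd] add [jxm,zgrjj,hdd] -> 11 lines: sxyk mmp srf eywbp jxm zgrjj hdd yaq tjf zzl bcju
Hunk 5: at line 4 remove [zgrjj,hdd] add [jstzk,voggw,wqa] -> 12 lines: sxyk mmp srf eywbp jxm jstzk voggw wqa yaq tjf zzl bcju
Hunk 6: at line 8 remove [tjf] add [xqft,eza,ordjq] -> 14 lines: sxyk mmp srf eywbp jxm jstzk voggw wqa yaq xqft eza ordjq zzl bcju

Answer: sxyk
mmp
srf
eywbp
jxm
jstzk
voggw
wqa
yaq
xqft
eza
ordjq
zzl
bcju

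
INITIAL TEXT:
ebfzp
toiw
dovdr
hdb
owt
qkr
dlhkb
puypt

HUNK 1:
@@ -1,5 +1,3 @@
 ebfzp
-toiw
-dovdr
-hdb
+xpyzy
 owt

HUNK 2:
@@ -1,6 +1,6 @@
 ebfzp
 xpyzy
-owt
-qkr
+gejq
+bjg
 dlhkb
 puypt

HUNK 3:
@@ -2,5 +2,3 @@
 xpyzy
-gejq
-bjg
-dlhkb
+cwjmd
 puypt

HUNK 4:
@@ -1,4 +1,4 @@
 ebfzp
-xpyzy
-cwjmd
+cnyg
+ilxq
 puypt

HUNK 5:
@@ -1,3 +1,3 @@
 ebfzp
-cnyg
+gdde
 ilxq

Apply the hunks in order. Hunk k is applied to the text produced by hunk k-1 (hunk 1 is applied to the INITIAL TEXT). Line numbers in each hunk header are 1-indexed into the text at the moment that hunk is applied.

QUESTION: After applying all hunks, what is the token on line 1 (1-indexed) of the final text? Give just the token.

Answer: ebfzp

Derivation:
Hunk 1: at line 1 remove [toiw,dovdr,hdb] add [xpyzy] -> 6 lines: ebfzp xpyzy owt qkr dlhkb puypt
Hunk 2: at line 1 remove [owt,qkr] add [gejq,bjg] -> 6 lines: ebfzp xpyzy gejq bjg dlhkb puypt
Hunk 3: at line 2 remove [gejq,bjg,dlhkb] add [cwjmd] -> 4 lines: ebfzp xpyzy cwjmd puypt
Hunk 4: at line 1 remove [xpyzy,cwjmd] add [cnyg,ilxq] -> 4 lines: ebfzp cnyg ilxq puypt
Hunk 5: at line 1 remove [cnyg] add [gdde] -> 4 lines: ebfzp gdde ilxq puypt
Final line 1: ebfzp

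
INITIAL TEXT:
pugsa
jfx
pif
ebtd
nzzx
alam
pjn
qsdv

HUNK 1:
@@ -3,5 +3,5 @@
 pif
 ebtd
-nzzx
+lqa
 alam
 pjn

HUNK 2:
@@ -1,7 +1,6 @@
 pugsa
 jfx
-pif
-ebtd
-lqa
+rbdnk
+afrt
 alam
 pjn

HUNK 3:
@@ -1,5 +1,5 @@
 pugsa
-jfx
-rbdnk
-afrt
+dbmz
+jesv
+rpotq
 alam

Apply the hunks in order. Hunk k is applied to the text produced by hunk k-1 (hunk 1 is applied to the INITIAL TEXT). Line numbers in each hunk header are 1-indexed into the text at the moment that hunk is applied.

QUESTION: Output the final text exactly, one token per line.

Answer: pugsa
dbmz
jesv
rpotq
alam
pjn
qsdv

Derivation:
Hunk 1: at line 3 remove [nzzx] add [lqa] -> 8 lines: pugsa jfx pif ebtd lqa alam pjn qsdv
Hunk 2: at line 1 remove [pif,ebtd,lqa] add [rbdnk,afrt] -> 7 lines: pugsa jfx rbdnk afrt alam pjn qsdv
Hunk 3: at line 1 remove [jfx,rbdnk,afrt] add [dbmz,jesv,rpotq] -> 7 lines: pugsa dbmz jesv rpotq alam pjn qsdv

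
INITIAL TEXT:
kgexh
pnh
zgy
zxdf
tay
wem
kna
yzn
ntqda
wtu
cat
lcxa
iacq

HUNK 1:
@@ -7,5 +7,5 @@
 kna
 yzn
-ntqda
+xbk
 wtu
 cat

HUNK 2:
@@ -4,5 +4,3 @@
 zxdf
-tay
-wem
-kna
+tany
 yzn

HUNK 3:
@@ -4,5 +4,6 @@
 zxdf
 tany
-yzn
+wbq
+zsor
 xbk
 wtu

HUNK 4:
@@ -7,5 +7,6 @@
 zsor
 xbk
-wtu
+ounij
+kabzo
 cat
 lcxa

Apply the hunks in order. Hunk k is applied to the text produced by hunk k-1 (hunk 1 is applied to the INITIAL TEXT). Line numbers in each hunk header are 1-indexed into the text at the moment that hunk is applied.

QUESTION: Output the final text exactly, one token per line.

Answer: kgexh
pnh
zgy
zxdf
tany
wbq
zsor
xbk
ounij
kabzo
cat
lcxa
iacq

Derivation:
Hunk 1: at line 7 remove [ntqda] add [xbk] -> 13 lines: kgexh pnh zgy zxdf tay wem kna yzn xbk wtu cat lcxa iacq
Hunk 2: at line 4 remove [tay,wem,kna] add [tany] -> 11 lines: kgexh pnh zgy zxdf tany yzn xbk wtu cat lcxa iacq
Hunk 3: at line 4 remove [yzn] add [wbq,zsor] -> 12 lines: kgexh pnh zgy zxdf tany wbq zsor xbk wtu cat lcxa iacq
Hunk 4: at line 7 remove [wtu] add [ounij,kabzo] -> 13 lines: kgexh pnh zgy zxdf tany wbq zsor xbk ounij kabzo cat lcxa iacq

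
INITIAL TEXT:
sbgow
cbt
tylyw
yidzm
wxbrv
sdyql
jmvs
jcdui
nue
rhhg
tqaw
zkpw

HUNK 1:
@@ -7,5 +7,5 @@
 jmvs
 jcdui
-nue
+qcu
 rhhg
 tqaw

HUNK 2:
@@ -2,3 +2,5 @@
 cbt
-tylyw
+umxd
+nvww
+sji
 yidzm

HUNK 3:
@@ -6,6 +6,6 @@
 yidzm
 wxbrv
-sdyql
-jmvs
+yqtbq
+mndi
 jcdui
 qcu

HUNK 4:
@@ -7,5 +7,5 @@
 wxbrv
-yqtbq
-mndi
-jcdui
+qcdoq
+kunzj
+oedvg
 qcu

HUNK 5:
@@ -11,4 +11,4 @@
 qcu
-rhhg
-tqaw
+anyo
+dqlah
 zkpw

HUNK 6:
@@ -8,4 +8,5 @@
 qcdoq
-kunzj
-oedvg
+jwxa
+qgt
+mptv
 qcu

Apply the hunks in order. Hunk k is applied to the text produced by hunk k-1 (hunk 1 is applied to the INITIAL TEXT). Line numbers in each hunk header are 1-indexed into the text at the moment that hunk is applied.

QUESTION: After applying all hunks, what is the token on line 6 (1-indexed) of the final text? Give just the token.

Answer: yidzm

Derivation:
Hunk 1: at line 7 remove [nue] add [qcu] -> 12 lines: sbgow cbt tylyw yidzm wxbrv sdyql jmvs jcdui qcu rhhg tqaw zkpw
Hunk 2: at line 2 remove [tylyw] add [umxd,nvww,sji] -> 14 lines: sbgow cbt umxd nvww sji yidzm wxbrv sdyql jmvs jcdui qcu rhhg tqaw zkpw
Hunk 3: at line 6 remove [sdyql,jmvs] add [yqtbq,mndi] -> 14 lines: sbgow cbt umxd nvww sji yidzm wxbrv yqtbq mndi jcdui qcu rhhg tqaw zkpw
Hunk 4: at line 7 remove [yqtbq,mndi,jcdui] add [qcdoq,kunzj,oedvg] -> 14 lines: sbgow cbt umxd nvww sji yidzm wxbrv qcdoq kunzj oedvg qcu rhhg tqaw zkpw
Hunk 5: at line 11 remove [rhhg,tqaw] add [anyo,dqlah] -> 14 lines: sbgow cbt umxd nvww sji yidzm wxbrv qcdoq kunzj oedvg qcu anyo dqlah zkpw
Hunk 6: at line 8 remove [kunzj,oedvg] add [jwxa,qgt,mptv] -> 15 lines: sbgow cbt umxd nvww sji yidzm wxbrv qcdoq jwxa qgt mptv qcu anyo dqlah zkpw
Final line 6: yidzm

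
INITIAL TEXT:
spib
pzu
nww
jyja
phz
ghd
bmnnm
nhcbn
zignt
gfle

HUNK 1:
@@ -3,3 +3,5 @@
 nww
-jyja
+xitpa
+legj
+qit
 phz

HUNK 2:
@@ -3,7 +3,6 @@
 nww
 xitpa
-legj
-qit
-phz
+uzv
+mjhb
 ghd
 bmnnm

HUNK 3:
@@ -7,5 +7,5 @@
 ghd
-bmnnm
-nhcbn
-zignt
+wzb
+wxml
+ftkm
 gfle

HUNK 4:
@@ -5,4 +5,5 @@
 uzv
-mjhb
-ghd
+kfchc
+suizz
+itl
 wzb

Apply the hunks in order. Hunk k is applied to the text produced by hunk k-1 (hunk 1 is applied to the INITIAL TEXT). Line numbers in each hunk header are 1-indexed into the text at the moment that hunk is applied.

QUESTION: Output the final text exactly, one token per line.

Answer: spib
pzu
nww
xitpa
uzv
kfchc
suizz
itl
wzb
wxml
ftkm
gfle

Derivation:
Hunk 1: at line 3 remove [jyja] add [xitpa,legj,qit] -> 12 lines: spib pzu nww xitpa legj qit phz ghd bmnnm nhcbn zignt gfle
Hunk 2: at line 3 remove [legj,qit,phz] add [uzv,mjhb] -> 11 lines: spib pzu nww xitpa uzv mjhb ghd bmnnm nhcbn zignt gfle
Hunk 3: at line 7 remove [bmnnm,nhcbn,zignt] add [wzb,wxml,ftkm] -> 11 lines: spib pzu nww xitpa uzv mjhb ghd wzb wxml ftkm gfle
Hunk 4: at line 5 remove [mjhb,ghd] add [kfchc,suizz,itl] -> 12 lines: spib pzu nww xitpa uzv kfchc suizz itl wzb wxml ftkm gfle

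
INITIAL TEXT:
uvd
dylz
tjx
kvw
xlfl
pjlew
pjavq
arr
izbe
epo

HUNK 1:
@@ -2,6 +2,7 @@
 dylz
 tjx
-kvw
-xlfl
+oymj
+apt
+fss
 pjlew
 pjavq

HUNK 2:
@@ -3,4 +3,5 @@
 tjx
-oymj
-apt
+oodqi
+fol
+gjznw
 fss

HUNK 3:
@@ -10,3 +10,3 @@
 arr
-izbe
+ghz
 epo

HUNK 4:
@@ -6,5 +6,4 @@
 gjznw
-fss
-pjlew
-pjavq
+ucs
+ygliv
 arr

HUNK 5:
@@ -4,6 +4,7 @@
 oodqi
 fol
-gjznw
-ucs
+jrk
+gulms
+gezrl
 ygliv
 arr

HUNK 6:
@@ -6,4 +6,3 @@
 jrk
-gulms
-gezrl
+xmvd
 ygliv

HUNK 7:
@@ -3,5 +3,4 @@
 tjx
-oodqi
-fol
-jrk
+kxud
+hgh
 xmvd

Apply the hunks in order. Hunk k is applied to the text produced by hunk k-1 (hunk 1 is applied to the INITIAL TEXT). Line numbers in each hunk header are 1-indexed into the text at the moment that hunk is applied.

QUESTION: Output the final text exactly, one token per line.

Hunk 1: at line 2 remove [kvw,xlfl] add [oymj,apt,fss] -> 11 lines: uvd dylz tjx oymj apt fss pjlew pjavq arr izbe epo
Hunk 2: at line 3 remove [oymj,apt] add [oodqi,fol,gjznw] -> 12 lines: uvd dylz tjx oodqi fol gjznw fss pjlew pjavq arr izbe epo
Hunk 3: at line 10 remove [izbe] add [ghz] -> 12 lines: uvd dylz tjx oodqi fol gjznw fss pjlew pjavq arr ghz epo
Hunk 4: at line 6 remove [fss,pjlew,pjavq] add [ucs,ygliv] -> 11 lines: uvd dylz tjx oodqi fol gjznw ucs ygliv arr ghz epo
Hunk 5: at line 4 remove [gjznw,ucs] add [jrk,gulms,gezrl] -> 12 lines: uvd dylz tjx oodqi fol jrk gulms gezrl ygliv arr ghz epo
Hunk 6: at line 6 remove [gulms,gezrl] add [xmvd] -> 11 lines: uvd dylz tjx oodqi fol jrk xmvd ygliv arr ghz epo
Hunk 7: at line 3 remove [oodqi,fol,jrk] add [kxud,hgh] -> 10 lines: uvd dylz tjx kxud hgh xmvd ygliv arr ghz epo

Answer: uvd
dylz
tjx
kxud
hgh
xmvd
ygliv
arr
ghz
epo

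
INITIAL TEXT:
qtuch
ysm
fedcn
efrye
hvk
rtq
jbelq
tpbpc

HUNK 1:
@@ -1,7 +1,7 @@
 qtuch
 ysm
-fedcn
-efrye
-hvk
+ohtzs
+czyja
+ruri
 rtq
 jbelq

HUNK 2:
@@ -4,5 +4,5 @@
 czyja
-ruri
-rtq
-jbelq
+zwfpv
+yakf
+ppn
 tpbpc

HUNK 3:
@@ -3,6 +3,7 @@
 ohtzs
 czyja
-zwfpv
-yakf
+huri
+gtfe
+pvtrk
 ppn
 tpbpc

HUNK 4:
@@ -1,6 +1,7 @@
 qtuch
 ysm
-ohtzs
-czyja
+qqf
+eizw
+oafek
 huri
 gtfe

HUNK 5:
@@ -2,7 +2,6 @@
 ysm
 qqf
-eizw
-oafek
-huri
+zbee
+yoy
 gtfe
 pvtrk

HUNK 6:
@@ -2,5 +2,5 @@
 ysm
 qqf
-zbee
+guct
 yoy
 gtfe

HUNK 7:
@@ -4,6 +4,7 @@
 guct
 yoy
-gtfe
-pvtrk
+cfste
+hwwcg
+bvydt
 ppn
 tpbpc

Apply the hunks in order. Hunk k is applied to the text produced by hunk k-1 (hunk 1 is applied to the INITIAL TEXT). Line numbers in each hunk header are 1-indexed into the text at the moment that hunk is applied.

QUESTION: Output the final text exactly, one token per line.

Answer: qtuch
ysm
qqf
guct
yoy
cfste
hwwcg
bvydt
ppn
tpbpc

Derivation:
Hunk 1: at line 1 remove [fedcn,efrye,hvk] add [ohtzs,czyja,ruri] -> 8 lines: qtuch ysm ohtzs czyja ruri rtq jbelq tpbpc
Hunk 2: at line 4 remove [ruri,rtq,jbelq] add [zwfpv,yakf,ppn] -> 8 lines: qtuch ysm ohtzs czyja zwfpv yakf ppn tpbpc
Hunk 3: at line 3 remove [zwfpv,yakf] add [huri,gtfe,pvtrk] -> 9 lines: qtuch ysm ohtzs czyja huri gtfe pvtrk ppn tpbpc
Hunk 4: at line 1 remove [ohtzs,czyja] add [qqf,eizw,oafek] -> 10 lines: qtuch ysm qqf eizw oafek huri gtfe pvtrk ppn tpbpc
Hunk 5: at line 2 remove [eizw,oafek,huri] add [zbee,yoy] -> 9 lines: qtuch ysm qqf zbee yoy gtfe pvtrk ppn tpbpc
Hunk 6: at line 2 remove [zbee] add [guct] -> 9 lines: qtuch ysm qqf guct yoy gtfe pvtrk ppn tpbpc
Hunk 7: at line 4 remove [gtfe,pvtrk] add [cfste,hwwcg,bvydt] -> 10 lines: qtuch ysm qqf guct yoy cfste hwwcg bvydt ppn tpbpc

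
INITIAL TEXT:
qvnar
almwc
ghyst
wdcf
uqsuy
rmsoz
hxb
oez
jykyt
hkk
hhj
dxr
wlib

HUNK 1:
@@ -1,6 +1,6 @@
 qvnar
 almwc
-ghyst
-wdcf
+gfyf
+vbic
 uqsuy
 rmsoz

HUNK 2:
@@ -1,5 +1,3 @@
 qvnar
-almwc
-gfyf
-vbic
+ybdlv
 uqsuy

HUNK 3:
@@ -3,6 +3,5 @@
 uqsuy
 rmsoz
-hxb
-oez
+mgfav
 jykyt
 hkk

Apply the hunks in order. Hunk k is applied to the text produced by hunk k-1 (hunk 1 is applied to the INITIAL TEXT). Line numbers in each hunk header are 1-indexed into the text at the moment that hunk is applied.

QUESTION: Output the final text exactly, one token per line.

Hunk 1: at line 1 remove [ghyst,wdcf] add [gfyf,vbic] -> 13 lines: qvnar almwc gfyf vbic uqsuy rmsoz hxb oez jykyt hkk hhj dxr wlib
Hunk 2: at line 1 remove [almwc,gfyf,vbic] add [ybdlv] -> 11 lines: qvnar ybdlv uqsuy rmsoz hxb oez jykyt hkk hhj dxr wlib
Hunk 3: at line 3 remove [hxb,oez] add [mgfav] -> 10 lines: qvnar ybdlv uqsuy rmsoz mgfav jykyt hkk hhj dxr wlib

Answer: qvnar
ybdlv
uqsuy
rmsoz
mgfav
jykyt
hkk
hhj
dxr
wlib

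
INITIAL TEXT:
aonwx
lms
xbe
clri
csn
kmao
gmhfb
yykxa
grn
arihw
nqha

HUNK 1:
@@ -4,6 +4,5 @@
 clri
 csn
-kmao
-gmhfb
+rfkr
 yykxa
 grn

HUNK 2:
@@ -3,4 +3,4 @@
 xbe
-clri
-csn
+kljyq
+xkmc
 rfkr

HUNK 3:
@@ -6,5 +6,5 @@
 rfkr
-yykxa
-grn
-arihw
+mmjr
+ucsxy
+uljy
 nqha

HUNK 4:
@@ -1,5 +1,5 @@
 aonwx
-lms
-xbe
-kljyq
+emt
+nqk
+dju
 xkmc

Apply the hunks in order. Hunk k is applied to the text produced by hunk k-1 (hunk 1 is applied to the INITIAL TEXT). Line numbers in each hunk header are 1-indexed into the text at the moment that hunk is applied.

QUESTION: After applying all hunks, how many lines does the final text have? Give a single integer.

Answer: 10

Derivation:
Hunk 1: at line 4 remove [kmao,gmhfb] add [rfkr] -> 10 lines: aonwx lms xbe clri csn rfkr yykxa grn arihw nqha
Hunk 2: at line 3 remove [clri,csn] add [kljyq,xkmc] -> 10 lines: aonwx lms xbe kljyq xkmc rfkr yykxa grn arihw nqha
Hunk 3: at line 6 remove [yykxa,grn,arihw] add [mmjr,ucsxy,uljy] -> 10 lines: aonwx lms xbe kljyq xkmc rfkr mmjr ucsxy uljy nqha
Hunk 4: at line 1 remove [lms,xbe,kljyq] add [emt,nqk,dju] -> 10 lines: aonwx emt nqk dju xkmc rfkr mmjr ucsxy uljy nqha
Final line count: 10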